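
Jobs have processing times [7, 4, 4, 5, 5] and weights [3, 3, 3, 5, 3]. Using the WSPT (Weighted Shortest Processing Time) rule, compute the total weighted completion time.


Compute p/w ratios and sort ascending (WSPT): [(5, 5), (4, 3), (4, 3), (5, 3), (7, 3)]
Compute weighted completion times:
  Job (p=5,w=5): C=5, w*C=5*5=25
  Job (p=4,w=3): C=9, w*C=3*9=27
  Job (p=4,w=3): C=13, w*C=3*13=39
  Job (p=5,w=3): C=18, w*C=3*18=54
  Job (p=7,w=3): C=25, w*C=3*25=75
Total weighted completion time = 220

220


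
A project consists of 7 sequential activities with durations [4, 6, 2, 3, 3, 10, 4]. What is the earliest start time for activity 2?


Activity 2 starts after activities 1 through 1 complete.
Predecessor durations: [4]
ES = 4 = 4

4


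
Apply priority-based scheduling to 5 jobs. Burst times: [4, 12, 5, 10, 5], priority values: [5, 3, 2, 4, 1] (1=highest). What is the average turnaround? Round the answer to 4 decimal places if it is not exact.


Sort by priority (ascending = highest first):
Order: [(1, 5), (2, 5), (3, 12), (4, 10), (5, 4)]
Completion times:
  Priority 1, burst=5, C=5
  Priority 2, burst=5, C=10
  Priority 3, burst=12, C=22
  Priority 4, burst=10, C=32
  Priority 5, burst=4, C=36
Average turnaround = 105/5 = 21.0

21.0


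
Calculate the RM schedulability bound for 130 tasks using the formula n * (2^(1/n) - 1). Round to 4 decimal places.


Compute 2^(1/130) = 1.0053461413
Subtract 1: 1.0053461413 - 1 = 0.0053461413
Multiply by n: 130 * 0.0053461413 = 0.6949983690
Round to 4 dp: 0.6950

0.6950


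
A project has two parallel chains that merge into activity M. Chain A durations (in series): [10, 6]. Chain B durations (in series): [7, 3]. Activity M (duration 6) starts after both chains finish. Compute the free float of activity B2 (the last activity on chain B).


ES(B2) = sum of predecessors on chain B = 7
EF(B2) = ES + duration = 7 + 3 = 10
Successor of B2 is M. ES(M) = max(sum(A), sum(B)) = max(16, 10) = 16
Free float = ES(successor) - EF(current) = 16 - 10 = 6

6


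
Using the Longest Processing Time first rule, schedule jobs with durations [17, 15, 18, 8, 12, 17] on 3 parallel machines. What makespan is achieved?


Sort jobs in decreasing order (LPT): [18, 17, 17, 15, 12, 8]
Assign each job to the least loaded machine:
  Machine 1: jobs [18, 8], load = 26
  Machine 2: jobs [17, 15], load = 32
  Machine 3: jobs [17, 12], load = 29
Makespan = max load = 32

32


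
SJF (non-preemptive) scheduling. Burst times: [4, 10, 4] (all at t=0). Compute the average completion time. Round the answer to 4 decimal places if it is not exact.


SJF order (ascending): [4, 4, 10]
Completion times:
  Job 1: burst=4, C=4
  Job 2: burst=4, C=8
  Job 3: burst=10, C=18
Average completion = 30/3 = 10.0

10.0


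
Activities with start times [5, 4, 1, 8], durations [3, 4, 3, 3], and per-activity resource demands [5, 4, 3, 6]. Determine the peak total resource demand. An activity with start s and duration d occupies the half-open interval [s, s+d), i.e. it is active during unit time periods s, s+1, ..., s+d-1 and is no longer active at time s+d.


Each activity i is active on [start_i, start_i + duration_i).
Compute total resource usage per time slot:
  t=0: active resources = [], total = 0
  t=1: active resources = [3], total = 3
  t=2: active resources = [3], total = 3
  t=3: active resources = [3], total = 3
  t=4: active resources = [4], total = 4
  t=5: active resources = [5, 4], total = 9
  t=6: active resources = [5, 4], total = 9
  t=7: active resources = [5, 4], total = 9
  t=8: active resources = [6], total = 6
  t=9: active resources = [6], total = 6
  t=10: active resources = [6], total = 6
Peak resource demand = 9

9


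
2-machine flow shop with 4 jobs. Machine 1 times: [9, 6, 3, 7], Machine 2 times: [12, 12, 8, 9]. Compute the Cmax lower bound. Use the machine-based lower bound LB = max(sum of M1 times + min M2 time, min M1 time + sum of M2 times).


LB1 = sum(M1 times) + min(M2 times) = 25 + 8 = 33
LB2 = min(M1 times) + sum(M2 times) = 3 + 41 = 44
Lower bound = max(LB1, LB2) = max(33, 44) = 44

44


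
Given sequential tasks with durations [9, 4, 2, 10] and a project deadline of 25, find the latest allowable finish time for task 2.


LF(activity 2) = deadline - sum of successor durations
Successors: activities 3 through 4 with durations [2, 10]
Sum of successor durations = 12
LF = 25 - 12 = 13

13


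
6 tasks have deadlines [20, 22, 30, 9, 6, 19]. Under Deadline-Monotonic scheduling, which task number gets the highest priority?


Sort tasks by relative deadline (ascending):
  Task 5: deadline = 6
  Task 4: deadline = 9
  Task 6: deadline = 19
  Task 1: deadline = 20
  Task 2: deadline = 22
  Task 3: deadline = 30
Priority order (highest first): [5, 4, 6, 1, 2, 3]
Highest priority task = 5

5


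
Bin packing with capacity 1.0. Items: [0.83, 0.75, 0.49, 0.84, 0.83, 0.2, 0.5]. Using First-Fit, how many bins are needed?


Place items sequentially using First-Fit:
  Item 0.83 -> new Bin 1
  Item 0.75 -> new Bin 2
  Item 0.49 -> new Bin 3
  Item 0.84 -> new Bin 4
  Item 0.83 -> new Bin 5
  Item 0.2 -> Bin 2 (now 0.95)
  Item 0.5 -> Bin 3 (now 0.99)
Total bins used = 5

5


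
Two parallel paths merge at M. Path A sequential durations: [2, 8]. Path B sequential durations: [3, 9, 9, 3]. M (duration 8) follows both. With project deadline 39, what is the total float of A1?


Forward pass: ES(A1) = sum of predecessors on chain A = 0
EF = ES + duration = 0 + 2 = 2
Backward pass: LF(M) = deadline = 39; LS(M) = 39 - 8 = 31
LF(A1) = LS(M) - sum(successors on chain A) = 31 - 8 = 23
LS = LF - duration = 23 - 2 = 21
Total float = LS - ES = 21 - 0 = 21

21


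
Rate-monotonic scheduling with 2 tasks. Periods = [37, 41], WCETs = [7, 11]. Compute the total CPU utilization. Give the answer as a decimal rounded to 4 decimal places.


Compute individual utilizations (exact fractions):
  Task 1: C/T = 7/37 (approx. 0.1892)
  Task 2: C/T = 11/41 (approx. 0.2683)
Total utilization U = 7/37 + 11/41 = 694/1517
Rounded to 4 decimal places: U = 0.4575
RM (Liu & Layland) bound for 2 tasks = 0.828427; compare with U = 694/1517 (approx. 0.457482)
U <= bound, so schedulable by RM sufficient condition.

0.4575


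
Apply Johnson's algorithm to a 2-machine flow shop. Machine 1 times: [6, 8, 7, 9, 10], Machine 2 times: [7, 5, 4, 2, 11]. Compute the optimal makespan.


Apply Johnson's rule:
  Group 1 (a <= b): [(1, 6, 7), (5, 10, 11)]
  Group 2 (a > b): [(2, 8, 5), (3, 7, 4), (4, 9, 2)]
Optimal job order: [1, 5, 2, 3, 4]
Schedule:
  Job 1: M1 done at 6, M2 done at 13
  Job 5: M1 done at 16, M2 done at 27
  Job 2: M1 done at 24, M2 done at 32
  Job 3: M1 done at 31, M2 done at 36
  Job 4: M1 done at 40, M2 done at 42
Makespan = 42

42


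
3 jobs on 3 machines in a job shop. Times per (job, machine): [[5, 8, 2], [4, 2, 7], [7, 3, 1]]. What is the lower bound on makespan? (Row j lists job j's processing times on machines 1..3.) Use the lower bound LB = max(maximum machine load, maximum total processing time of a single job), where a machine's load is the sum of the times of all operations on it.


Machine loads:
  Machine 1: 5 + 4 + 7 = 16
  Machine 2: 8 + 2 + 3 = 13
  Machine 3: 2 + 7 + 1 = 10
Max machine load = 16
Job totals:
  Job 1: 15
  Job 2: 13
  Job 3: 11
Max job total = 15
Lower bound = max(16, 15) = 16

16


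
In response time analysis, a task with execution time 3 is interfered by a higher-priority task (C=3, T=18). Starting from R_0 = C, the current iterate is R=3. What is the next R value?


R_next = C + ceil(R_prev / T_hp) * C_hp
ceil(3 / 18) = ceil(0.1667) = 1
Interference = 1 * 3 = 3
R_next = 3 + 3 = 6

6


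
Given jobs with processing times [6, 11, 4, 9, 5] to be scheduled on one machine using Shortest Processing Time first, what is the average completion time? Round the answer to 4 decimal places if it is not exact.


Sort jobs by processing time (SPT order): [4, 5, 6, 9, 11]
Compute completion times sequentially:
  Job 1: processing = 4, completes at 4
  Job 2: processing = 5, completes at 9
  Job 3: processing = 6, completes at 15
  Job 4: processing = 9, completes at 24
  Job 5: processing = 11, completes at 35
Sum of completion times = 87
Average completion time = 87/5 = 17.4

17.4


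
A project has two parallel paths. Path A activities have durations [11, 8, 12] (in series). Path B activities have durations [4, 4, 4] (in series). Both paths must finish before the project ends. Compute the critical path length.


Path A total = 11 + 8 + 12 = 31
Path B total = 4 + 4 + 4 = 12
Critical path = longest path = max(31, 12) = 31

31


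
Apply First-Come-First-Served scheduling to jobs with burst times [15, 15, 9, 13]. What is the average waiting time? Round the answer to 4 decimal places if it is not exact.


FCFS order (as given): [15, 15, 9, 13]
Waiting times:
  Job 1: wait = 0
  Job 2: wait = 15
  Job 3: wait = 30
  Job 4: wait = 39
Sum of waiting times = 84
Average waiting time = 84/4 = 21.0

21.0


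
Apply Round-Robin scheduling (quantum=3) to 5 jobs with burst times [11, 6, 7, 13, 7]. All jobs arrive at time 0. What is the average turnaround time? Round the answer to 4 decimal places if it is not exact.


Time quantum = 3
Execution trace:
  J1 runs 3 units, time = 3
  J2 runs 3 units, time = 6
  J3 runs 3 units, time = 9
  J4 runs 3 units, time = 12
  J5 runs 3 units, time = 15
  J1 runs 3 units, time = 18
  J2 runs 3 units, time = 21
  J3 runs 3 units, time = 24
  J4 runs 3 units, time = 27
  J5 runs 3 units, time = 30
  J1 runs 3 units, time = 33
  J3 runs 1 units, time = 34
  J4 runs 3 units, time = 37
  J5 runs 1 units, time = 38
  J1 runs 2 units, time = 40
  J4 runs 3 units, time = 43
  J4 runs 1 units, time = 44
Finish times: [40, 21, 34, 44, 38]
Average turnaround = 177/5 = 35.4

35.4


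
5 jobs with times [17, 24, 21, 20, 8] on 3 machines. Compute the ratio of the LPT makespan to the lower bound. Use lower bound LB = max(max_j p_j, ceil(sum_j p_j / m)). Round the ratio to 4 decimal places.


LPT order: [24, 21, 20, 17, 8]
Machine loads after assignment: [24, 29, 37]
LPT makespan = 37
Lower bound = max(max_job, ceil(total/3)) = max(24, 30) = 30
Ratio = 37 / 30 = 1.2333

1.2333


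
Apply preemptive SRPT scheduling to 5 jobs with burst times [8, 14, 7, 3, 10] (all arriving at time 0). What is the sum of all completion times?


Since all jobs arrive at t=0, SRPT equals SPT ordering.
SPT order: [3, 7, 8, 10, 14]
Completion times:
  Job 1: p=3, C=3
  Job 2: p=7, C=10
  Job 3: p=8, C=18
  Job 4: p=10, C=28
  Job 5: p=14, C=42
Total completion time = 3 + 10 + 18 + 28 + 42 = 101

101


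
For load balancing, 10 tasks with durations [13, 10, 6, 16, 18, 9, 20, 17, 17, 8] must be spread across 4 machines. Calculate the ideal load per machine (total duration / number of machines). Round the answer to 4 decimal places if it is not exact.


Total processing time = 13 + 10 + 6 + 16 + 18 + 9 + 20 + 17 + 17 + 8 = 134
Number of machines = 4
Ideal balanced load = 134 / 4 = 33.5

33.5


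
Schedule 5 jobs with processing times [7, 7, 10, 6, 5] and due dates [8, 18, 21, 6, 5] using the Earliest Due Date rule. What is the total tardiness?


Sort by due date (EDD order): [(5, 5), (6, 6), (7, 8), (7, 18), (10, 21)]
Compute completion times and tardiness:
  Job 1: p=5, d=5, C=5, tardiness=max(0,5-5)=0
  Job 2: p=6, d=6, C=11, tardiness=max(0,11-6)=5
  Job 3: p=7, d=8, C=18, tardiness=max(0,18-8)=10
  Job 4: p=7, d=18, C=25, tardiness=max(0,25-18)=7
  Job 5: p=10, d=21, C=35, tardiness=max(0,35-21)=14
Total tardiness = 36

36


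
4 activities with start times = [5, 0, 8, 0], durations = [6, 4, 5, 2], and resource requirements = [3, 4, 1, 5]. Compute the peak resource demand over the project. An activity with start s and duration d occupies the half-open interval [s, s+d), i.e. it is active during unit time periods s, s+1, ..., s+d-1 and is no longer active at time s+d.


Each activity i is active on [start_i, start_i + duration_i).
Compute total resource usage per time slot:
  t=0: active resources = [4, 5], total = 9
  t=1: active resources = [4, 5], total = 9
  t=2: active resources = [4], total = 4
  t=3: active resources = [4], total = 4
  t=4: active resources = [], total = 0
  t=5: active resources = [3], total = 3
  t=6: active resources = [3], total = 3
  t=7: active resources = [3], total = 3
  t=8: active resources = [3, 1], total = 4
  t=9: active resources = [3, 1], total = 4
  t=10: active resources = [3, 1], total = 4
  t=11: active resources = [1], total = 1
  t=12: active resources = [1], total = 1
Peak resource demand = 9

9


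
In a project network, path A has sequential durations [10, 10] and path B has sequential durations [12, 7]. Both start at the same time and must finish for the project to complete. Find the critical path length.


Path A total = 10 + 10 = 20
Path B total = 12 + 7 = 19
Critical path = longest path = max(20, 19) = 20

20


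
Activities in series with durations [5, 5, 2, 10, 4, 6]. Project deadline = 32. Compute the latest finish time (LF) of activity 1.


LF(activity 1) = deadline - sum of successor durations
Successors: activities 2 through 6 with durations [5, 2, 10, 4, 6]
Sum of successor durations = 27
LF = 32 - 27 = 5

5


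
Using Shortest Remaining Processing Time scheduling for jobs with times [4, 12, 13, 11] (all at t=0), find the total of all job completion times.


Since all jobs arrive at t=0, SRPT equals SPT ordering.
SPT order: [4, 11, 12, 13]
Completion times:
  Job 1: p=4, C=4
  Job 2: p=11, C=15
  Job 3: p=12, C=27
  Job 4: p=13, C=40
Total completion time = 4 + 15 + 27 + 40 = 86

86


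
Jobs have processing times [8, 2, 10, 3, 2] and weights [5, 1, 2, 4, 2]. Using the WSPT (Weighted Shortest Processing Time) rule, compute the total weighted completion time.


Compute p/w ratios and sort ascending (WSPT): [(3, 4), (2, 2), (8, 5), (2, 1), (10, 2)]
Compute weighted completion times:
  Job (p=3,w=4): C=3, w*C=4*3=12
  Job (p=2,w=2): C=5, w*C=2*5=10
  Job (p=8,w=5): C=13, w*C=5*13=65
  Job (p=2,w=1): C=15, w*C=1*15=15
  Job (p=10,w=2): C=25, w*C=2*25=50
Total weighted completion time = 152

152


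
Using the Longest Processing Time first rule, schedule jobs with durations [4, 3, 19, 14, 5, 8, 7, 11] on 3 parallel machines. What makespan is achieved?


Sort jobs in decreasing order (LPT): [19, 14, 11, 8, 7, 5, 4, 3]
Assign each job to the least loaded machine:
  Machine 1: jobs [19, 5], load = 24
  Machine 2: jobs [14, 7, 3], load = 24
  Machine 3: jobs [11, 8, 4], load = 23
Makespan = max load = 24

24


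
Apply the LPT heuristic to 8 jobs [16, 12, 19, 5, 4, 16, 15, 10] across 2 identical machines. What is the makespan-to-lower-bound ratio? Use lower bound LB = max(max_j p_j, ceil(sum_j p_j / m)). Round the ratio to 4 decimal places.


LPT order: [19, 16, 16, 15, 12, 10, 5, 4]
Machine loads after assignment: [49, 48]
LPT makespan = 49
Lower bound = max(max_job, ceil(total/2)) = max(19, 49) = 49
Ratio = 49 / 49 = 1.0

1.0


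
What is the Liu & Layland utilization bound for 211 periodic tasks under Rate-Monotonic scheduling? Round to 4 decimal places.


Compute 2^(1/211) = 1.0032904594
Subtract 1: 1.0032904594 - 1 = 0.0032904594
Multiply by n: 211 * 0.0032904594 = 0.6942869334
Round to 4 dp: 0.6943

0.6943


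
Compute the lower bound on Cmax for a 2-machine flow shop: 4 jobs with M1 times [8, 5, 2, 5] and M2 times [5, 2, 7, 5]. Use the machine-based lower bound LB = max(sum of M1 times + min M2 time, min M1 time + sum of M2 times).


LB1 = sum(M1 times) + min(M2 times) = 20 + 2 = 22
LB2 = min(M1 times) + sum(M2 times) = 2 + 19 = 21
Lower bound = max(LB1, LB2) = max(22, 21) = 22

22


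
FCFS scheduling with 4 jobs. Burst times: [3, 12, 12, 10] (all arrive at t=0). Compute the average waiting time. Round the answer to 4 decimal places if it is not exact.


FCFS order (as given): [3, 12, 12, 10]
Waiting times:
  Job 1: wait = 0
  Job 2: wait = 3
  Job 3: wait = 15
  Job 4: wait = 27
Sum of waiting times = 45
Average waiting time = 45/4 = 11.25

11.25


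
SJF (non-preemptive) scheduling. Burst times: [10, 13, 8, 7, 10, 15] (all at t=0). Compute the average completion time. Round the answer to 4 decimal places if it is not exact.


SJF order (ascending): [7, 8, 10, 10, 13, 15]
Completion times:
  Job 1: burst=7, C=7
  Job 2: burst=8, C=15
  Job 3: burst=10, C=25
  Job 4: burst=10, C=35
  Job 5: burst=13, C=48
  Job 6: burst=15, C=63
Average completion = 193/6 = 32.1667

32.1667


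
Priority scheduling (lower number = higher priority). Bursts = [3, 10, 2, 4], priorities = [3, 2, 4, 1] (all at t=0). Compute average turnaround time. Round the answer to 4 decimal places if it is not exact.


Sort by priority (ascending = highest first):
Order: [(1, 4), (2, 10), (3, 3), (4, 2)]
Completion times:
  Priority 1, burst=4, C=4
  Priority 2, burst=10, C=14
  Priority 3, burst=3, C=17
  Priority 4, burst=2, C=19
Average turnaround = 54/4 = 13.5

13.5


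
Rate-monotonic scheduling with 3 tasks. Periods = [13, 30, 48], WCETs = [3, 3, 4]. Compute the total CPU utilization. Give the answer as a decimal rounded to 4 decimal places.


Compute individual utilizations (exact fractions):
  Task 1: C/T = 3/13 (approx. 0.2308)
  Task 2: C/T = 3/30 = 1/10 (approx. 0.1)
  Task 3: C/T = 4/48 = 1/12 (approx. 0.0833)
Total utilization U = 3/13 + 1/10 + 1/12 = 323/780
Rounded to 4 decimal places: U = 0.4141
RM (Liu & Layland) bound for 3 tasks = 0.779763; compare with U = 323/780 (approx. 0.414103)
U <= bound, so schedulable by RM sufficient condition.

0.4141


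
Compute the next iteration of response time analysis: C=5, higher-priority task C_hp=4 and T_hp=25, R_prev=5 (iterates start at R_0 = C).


R_next = C + ceil(R_prev / T_hp) * C_hp
ceil(5 / 25) = ceil(0.2) = 1
Interference = 1 * 4 = 4
R_next = 5 + 4 = 9

9


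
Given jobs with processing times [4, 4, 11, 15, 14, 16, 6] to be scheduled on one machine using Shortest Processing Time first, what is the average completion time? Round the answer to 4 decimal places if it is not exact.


Sort jobs by processing time (SPT order): [4, 4, 6, 11, 14, 15, 16]
Compute completion times sequentially:
  Job 1: processing = 4, completes at 4
  Job 2: processing = 4, completes at 8
  Job 3: processing = 6, completes at 14
  Job 4: processing = 11, completes at 25
  Job 5: processing = 14, completes at 39
  Job 6: processing = 15, completes at 54
  Job 7: processing = 16, completes at 70
Sum of completion times = 214
Average completion time = 214/7 = 30.5714

30.5714


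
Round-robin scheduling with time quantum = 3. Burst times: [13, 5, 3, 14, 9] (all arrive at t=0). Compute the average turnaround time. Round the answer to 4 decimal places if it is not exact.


Time quantum = 3
Execution trace:
  J1 runs 3 units, time = 3
  J2 runs 3 units, time = 6
  J3 runs 3 units, time = 9
  J4 runs 3 units, time = 12
  J5 runs 3 units, time = 15
  J1 runs 3 units, time = 18
  J2 runs 2 units, time = 20
  J4 runs 3 units, time = 23
  J5 runs 3 units, time = 26
  J1 runs 3 units, time = 29
  J4 runs 3 units, time = 32
  J5 runs 3 units, time = 35
  J1 runs 3 units, time = 38
  J4 runs 3 units, time = 41
  J1 runs 1 units, time = 42
  J4 runs 2 units, time = 44
Finish times: [42, 20, 9, 44, 35]
Average turnaround = 150/5 = 30.0

30.0


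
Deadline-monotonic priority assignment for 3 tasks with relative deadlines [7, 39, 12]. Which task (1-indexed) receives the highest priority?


Sort tasks by relative deadline (ascending):
  Task 1: deadline = 7
  Task 3: deadline = 12
  Task 2: deadline = 39
Priority order (highest first): [1, 3, 2]
Highest priority task = 1

1


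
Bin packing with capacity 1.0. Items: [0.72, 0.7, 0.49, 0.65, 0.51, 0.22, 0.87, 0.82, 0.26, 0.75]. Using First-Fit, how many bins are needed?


Place items sequentially using First-Fit:
  Item 0.72 -> new Bin 1
  Item 0.7 -> new Bin 2
  Item 0.49 -> new Bin 3
  Item 0.65 -> new Bin 4
  Item 0.51 -> Bin 3 (now 1.0)
  Item 0.22 -> Bin 1 (now 0.94)
  Item 0.87 -> new Bin 5
  Item 0.82 -> new Bin 6
  Item 0.26 -> Bin 2 (now 0.96)
  Item 0.75 -> new Bin 7
Total bins used = 7

7


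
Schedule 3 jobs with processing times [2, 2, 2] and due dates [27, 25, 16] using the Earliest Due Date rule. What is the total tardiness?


Sort by due date (EDD order): [(2, 16), (2, 25), (2, 27)]
Compute completion times and tardiness:
  Job 1: p=2, d=16, C=2, tardiness=max(0,2-16)=0
  Job 2: p=2, d=25, C=4, tardiness=max(0,4-25)=0
  Job 3: p=2, d=27, C=6, tardiness=max(0,6-27)=0
Total tardiness = 0

0


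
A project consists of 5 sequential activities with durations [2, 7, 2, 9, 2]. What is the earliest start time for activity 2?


Activity 2 starts after activities 1 through 1 complete.
Predecessor durations: [2]
ES = 2 = 2

2


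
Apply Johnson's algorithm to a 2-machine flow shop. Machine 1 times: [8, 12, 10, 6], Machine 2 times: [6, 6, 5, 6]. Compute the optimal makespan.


Apply Johnson's rule:
  Group 1 (a <= b): [(4, 6, 6)]
  Group 2 (a > b): [(1, 8, 6), (2, 12, 6), (3, 10, 5)]
Optimal job order: [4, 1, 2, 3]
Schedule:
  Job 4: M1 done at 6, M2 done at 12
  Job 1: M1 done at 14, M2 done at 20
  Job 2: M1 done at 26, M2 done at 32
  Job 3: M1 done at 36, M2 done at 41
Makespan = 41

41


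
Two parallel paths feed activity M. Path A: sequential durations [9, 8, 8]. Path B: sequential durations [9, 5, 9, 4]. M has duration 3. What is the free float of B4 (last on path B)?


ES(B4) = sum of predecessors on chain B = 23
EF(B4) = ES + duration = 23 + 4 = 27
Successor of B4 is M. ES(M) = max(sum(A), sum(B)) = max(25, 27) = 27
Free float = ES(successor) - EF(current) = 27 - 27 = 0

0


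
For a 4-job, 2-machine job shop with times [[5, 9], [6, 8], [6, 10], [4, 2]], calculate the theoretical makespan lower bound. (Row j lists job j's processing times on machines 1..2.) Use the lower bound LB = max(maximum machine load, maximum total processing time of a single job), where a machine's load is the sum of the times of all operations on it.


Machine loads:
  Machine 1: 5 + 6 + 6 + 4 = 21
  Machine 2: 9 + 8 + 10 + 2 = 29
Max machine load = 29
Job totals:
  Job 1: 14
  Job 2: 14
  Job 3: 16
  Job 4: 6
Max job total = 16
Lower bound = max(29, 16) = 29

29


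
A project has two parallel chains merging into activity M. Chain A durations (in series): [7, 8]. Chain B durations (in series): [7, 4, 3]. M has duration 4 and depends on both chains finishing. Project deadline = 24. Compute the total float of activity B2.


Forward pass: ES(B2) = sum of predecessors on chain B = 7
EF = ES + duration = 7 + 4 = 11
Backward pass: LF(M) = deadline = 24; LS(M) = 24 - 4 = 20
LF(B2) = LS(M) - sum(successors on chain B) = 20 - 3 = 17
LS = LF - duration = 17 - 4 = 13
Total float = LS - ES = 13 - 7 = 6

6


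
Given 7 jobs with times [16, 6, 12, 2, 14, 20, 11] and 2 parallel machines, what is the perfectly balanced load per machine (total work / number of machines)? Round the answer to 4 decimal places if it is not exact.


Total processing time = 16 + 6 + 12 + 2 + 14 + 20 + 11 = 81
Number of machines = 2
Ideal balanced load = 81 / 2 = 40.5

40.5


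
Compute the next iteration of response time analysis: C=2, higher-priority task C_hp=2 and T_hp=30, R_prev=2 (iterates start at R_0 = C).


R_next = C + ceil(R_prev / T_hp) * C_hp
ceil(2 / 30) = ceil(0.0667) = 1
Interference = 1 * 2 = 2
R_next = 2 + 2 = 4

4


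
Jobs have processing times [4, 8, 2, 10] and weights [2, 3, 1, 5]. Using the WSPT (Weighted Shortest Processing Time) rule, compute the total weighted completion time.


Compute p/w ratios and sort ascending (WSPT): [(4, 2), (2, 1), (10, 5), (8, 3)]
Compute weighted completion times:
  Job (p=4,w=2): C=4, w*C=2*4=8
  Job (p=2,w=1): C=6, w*C=1*6=6
  Job (p=10,w=5): C=16, w*C=5*16=80
  Job (p=8,w=3): C=24, w*C=3*24=72
Total weighted completion time = 166

166


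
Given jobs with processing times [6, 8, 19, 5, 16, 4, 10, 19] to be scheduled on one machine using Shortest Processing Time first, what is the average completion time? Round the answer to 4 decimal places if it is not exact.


Sort jobs by processing time (SPT order): [4, 5, 6, 8, 10, 16, 19, 19]
Compute completion times sequentially:
  Job 1: processing = 4, completes at 4
  Job 2: processing = 5, completes at 9
  Job 3: processing = 6, completes at 15
  Job 4: processing = 8, completes at 23
  Job 5: processing = 10, completes at 33
  Job 6: processing = 16, completes at 49
  Job 7: processing = 19, completes at 68
  Job 8: processing = 19, completes at 87
Sum of completion times = 288
Average completion time = 288/8 = 36.0

36.0


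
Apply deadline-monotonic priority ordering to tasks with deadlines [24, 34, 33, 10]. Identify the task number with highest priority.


Sort tasks by relative deadline (ascending):
  Task 4: deadline = 10
  Task 1: deadline = 24
  Task 3: deadline = 33
  Task 2: deadline = 34
Priority order (highest first): [4, 1, 3, 2]
Highest priority task = 4

4


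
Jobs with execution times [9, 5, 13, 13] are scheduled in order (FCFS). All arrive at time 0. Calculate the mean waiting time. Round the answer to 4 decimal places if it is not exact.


FCFS order (as given): [9, 5, 13, 13]
Waiting times:
  Job 1: wait = 0
  Job 2: wait = 9
  Job 3: wait = 14
  Job 4: wait = 27
Sum of waiting times = 50
Average waiting time = 50/4 = 12.5

12.5


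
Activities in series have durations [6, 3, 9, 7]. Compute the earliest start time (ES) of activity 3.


Activity 3 starts after activities 1 through 2 complete.
Predecessor durations: [6, 3]
ES = 6 + 3 = 9

9


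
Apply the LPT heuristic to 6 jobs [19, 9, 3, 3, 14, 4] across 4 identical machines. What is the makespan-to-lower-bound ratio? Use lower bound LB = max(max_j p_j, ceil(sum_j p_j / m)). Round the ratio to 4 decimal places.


LPT order: [19, 14, 9, 4, 3, 3]
Machine loads after assignment: [19, 14, 9, 10]
LPT makespan = 19
Lower bound = max(max_job, ceil(total/4)) = max(19, 13) = 19
Ratio = 19 / 19 = 1.0

1.0


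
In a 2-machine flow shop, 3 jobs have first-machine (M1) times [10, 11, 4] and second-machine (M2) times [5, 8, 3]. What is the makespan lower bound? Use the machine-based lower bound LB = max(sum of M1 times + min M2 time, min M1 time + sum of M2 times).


LB1 = sum(M1 times) + min(M2 times) = 25 + 3 = 28
LB2 = min(M1 times) + sum(M2 times) = 4 + 16 = 20
Lower bound = max(LB1, LB2) = max(28, 20) = 28

28


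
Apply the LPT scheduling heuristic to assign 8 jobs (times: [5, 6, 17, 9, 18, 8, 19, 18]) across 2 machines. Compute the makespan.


Sort jobs in decreasing order (LPT): [19, 18, 18, 17, 9, 8, 6, 5]
Assign each job to the least loaded machine:
  Machine 1: jobs [19, 17, 9, 5], load = 50
  Machine 2: jobs [18, 18, 8, 6], load = 50
Makespan = max load = 50

50


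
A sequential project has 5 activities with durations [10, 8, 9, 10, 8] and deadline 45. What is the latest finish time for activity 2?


LF(activity 2) = deadline - sum of successor durations
Successors: activities 3 through 5 with durations [9, 10, 8]
Sum of successor durations = 27
LF = 45 - 27 = 18

18


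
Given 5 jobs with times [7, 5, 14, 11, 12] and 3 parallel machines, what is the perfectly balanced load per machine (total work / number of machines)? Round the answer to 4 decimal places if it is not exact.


Total processing time = 7 + 5 + 14 + 11 + 12 = 49
Number of machines = 3
Ideal balanced load = 49 / 3 = 16.3333

16.3333


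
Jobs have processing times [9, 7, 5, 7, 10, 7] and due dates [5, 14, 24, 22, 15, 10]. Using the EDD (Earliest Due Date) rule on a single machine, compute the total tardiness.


Sort by due date (EDD order): [(9, 5), (7, 10), (7, 14), (10, 15), (7, 22), (5, 24)]
Compute completion times and tardiness:
  Job 1: p=9, d=5, C=9, tardiness=max(0,9-5)=4
  Job 2: p=7, d=10, C=16, tardiness=max(0,16-10)=6
  Job 3: p=7, d=14, C=23, tardiness=max(0,23-14)=9
  Job 4: p=10, d=15, C=33, tardiness=max(0,33-15)=18
  Job 5: p=7, d=22, C=40, tardiness=max(0,40-22)=18
  Job 6: p=5, d=24, C=45, tardiness=max(0,45-24)=21
Total tardiness = 76

76


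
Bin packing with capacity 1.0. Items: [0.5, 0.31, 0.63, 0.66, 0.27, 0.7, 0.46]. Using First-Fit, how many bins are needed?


Place items sequentially using First-Fit:
  Item 0.5 -> new Bin 1
  Item 0.31 -> Bin 1 (now 0.81)
  Item 0.63 -> new Bin 2
  Item 0.66 -> new Bin 3
  Item 0.27 -> Bin 2 (now 0.9)
  Item 0.7 -> new Bin 4
  Item 0.46 -> new Bin 5
Total bins used = 5

5


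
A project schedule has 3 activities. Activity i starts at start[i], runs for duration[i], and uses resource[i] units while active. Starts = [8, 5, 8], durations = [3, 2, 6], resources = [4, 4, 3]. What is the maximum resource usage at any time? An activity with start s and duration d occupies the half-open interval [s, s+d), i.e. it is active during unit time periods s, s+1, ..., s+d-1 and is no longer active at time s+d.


Each activity i is active on [start_i, start_i + duration_i).
Compute total resource usage per time slot:
  t=0: active resources = [], total = 0
  t=1: active resources = [], total = 0
  t=2: active resources = [], total = 0
  t=3: active resources = [], total = 0
  t=4: active resources = [], total = 0
  t=5: active resources = [4], total = 4
  t=6: active resources = [4], total = 4
  t=7: active resources = [], total = 0
  t=8: active resources = [4, 3], total = 7
  t=9: active resources = [4, 3], total = 7
  t=10: active resources = [4, 3], total = 7
  t=11: active resources = [3], total = 3
  t=12: active resources = [3], total = 3
  t=13: active resources = [3], total = 3
Peak resource demand = 7

7


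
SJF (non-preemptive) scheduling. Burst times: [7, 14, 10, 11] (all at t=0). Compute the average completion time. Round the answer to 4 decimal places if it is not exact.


SJF order (ascending): [7, 10, 11, 14]
Completion times:
  Job 1: burst=7, C=7
  Job 2: burst=10, C=17
  Job 3: burst=11, C=28
  Job 4: burst=14, C=42
Average completion = 94/4 = 23.5

23.5


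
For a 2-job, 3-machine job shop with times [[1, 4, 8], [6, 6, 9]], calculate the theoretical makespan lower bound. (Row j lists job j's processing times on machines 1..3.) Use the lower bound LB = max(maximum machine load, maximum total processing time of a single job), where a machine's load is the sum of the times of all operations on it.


Machine loads:
  Machine 1: 1 + 6 = 7
  Machine 2: 4 + 6 = 10
  Machine 3: 8 + 9 = 17
Max machine load = 17
Job totals:
  Job 1: 13
  Job 2: 21
Max job total = 21
Lower bound = max(17, 21) = 21

21


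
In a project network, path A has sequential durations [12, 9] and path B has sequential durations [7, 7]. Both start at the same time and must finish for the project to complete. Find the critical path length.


Path A total = 12 + 9 = 21
Path B total = 7 + 7 = 14
Critical path = longest path = max(21, 14) = 21

21


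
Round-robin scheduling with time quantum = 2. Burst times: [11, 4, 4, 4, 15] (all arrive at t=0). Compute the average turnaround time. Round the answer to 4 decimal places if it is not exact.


Time quantum = 2
Execution trace:
  J1 runs 2 units, time = 2
  J2 runs 2 units, time = 4
  J3 runs 2 units, time = 6
  J4 runs 2 units, time = 8
  J5 runs 2 units, time = 10
  J1 runs 2 units, time = 12
  J2 runs 2 units, time = 14
  J3 runs 2 units, time = 16
  J4 runs 2 units, time = 18
  J5 runs 2 units, time = 20
  J1 runs 2 units, time = 22
  J5 runs 2 units, time = 24
  J1 runs 2 units, time = 26
  J5 runs 2 units, time = 28
  J1 runs 2 units, time = 30
  J5 runs 2 units, time = 32
  J1 runs 1 units, time = 33
  J5 runs 2 units, time = 35
  J5 runs 2 units, time = 37
  J5 runs 1 units, time = 38
Finish times: [33, 14, 16, 18, 38]
Average turnaround = 119/5 = 23.8

23.8


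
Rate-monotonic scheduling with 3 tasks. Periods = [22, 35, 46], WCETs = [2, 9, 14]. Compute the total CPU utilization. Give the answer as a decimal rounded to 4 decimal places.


Compute individual utilizations (exact fractions):
  Task 1: C/T = 2/22 = 1/11 (approx. 0.0909)
  Task 2: C/T = 9/35 (approx. 0.2571)
  Task 3: C/T = 14/46 = 7/23 (approx. 0.3043)
Total utilization U = 1/11 + 9/35 + 7/23 = 5777/8855
Rounded to 4 decimal places: U = 0.6524
RM (Liu & Layland) bound for 3 tasks = 0.779763; compare with U = 5777/8855 (approx. 0.652400)
U <= bound, so schedulable by RM sufficient condition.

0.6524


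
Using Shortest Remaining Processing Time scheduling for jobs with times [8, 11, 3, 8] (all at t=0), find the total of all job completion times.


Since all jobs arrive at t=0, SRPT equals SPT ordering.
SPT order: [3, 8, 8, 11]
Completion times:
  Job 1: p=3, C=3
  Job 2: p=8, C=11
  Job 3: p=8, C=19
  Job 4: p=11, C=30
Total completion time = 3 + 11 + 19 + 30 = 63

63


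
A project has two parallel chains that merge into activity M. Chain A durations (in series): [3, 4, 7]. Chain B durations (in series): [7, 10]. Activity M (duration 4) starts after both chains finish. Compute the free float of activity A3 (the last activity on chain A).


ES(A3) = sum of predecessors on chain A = 7
EF(A3) = ES + duration = 7 + 7 = 14
Successor of A3 is M. ES(M) = max(sum(A), sum(B)) = max(14, 17) = 17
Free float = ES(successor) - EF(current) = 17 - 14 = 3

3


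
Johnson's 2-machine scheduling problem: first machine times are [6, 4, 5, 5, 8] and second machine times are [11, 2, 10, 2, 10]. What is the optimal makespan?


Apply Johnson's rule:
  Group 1 (a <= b): [(3, 5, 10), (1, 6, 11), (5, 8, 10)]
  Group 2 (a > b): [(2, 4, 2), (4, 5, 2)]
Optimal job order: [3, 1, 5, 2, 4]
Schedule:
  Job 3: M1 done at 5, M2 done at 15
  Job 1: M1 done at 11, M2 done at 26
  Job 5: M1 done at 19, M2 done at 36
  Job 2: M1 done at 23, M2 done at 38
  Job 4: M1 done at 28, M2 done at 40
Makespan = 40

40


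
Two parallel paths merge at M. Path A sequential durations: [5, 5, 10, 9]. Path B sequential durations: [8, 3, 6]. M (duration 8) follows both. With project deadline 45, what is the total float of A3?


Forward pass: ES(A3) = sum of predecessors on chain A = 10
EF = ES + duration = 10 + 10 = 20
Backward pass: LF(M) = deadline = 45; LS(M) = 45 - 8 = 37
LF(A3) = LS(M) - sum(successors on chain A) = 37 - 9 = 28
LS = LF - duration = 28 - 10 = 18
Total float = LS - ES = 18 - 10 = 8

8


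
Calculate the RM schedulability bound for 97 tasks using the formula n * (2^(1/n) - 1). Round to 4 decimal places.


Compute 2^(1/97) = 1.0071714397
Subtract 1: 1.0071714397 - 1 = 0.0071714397
Multiply by n: 97 * 0.0071714397 = 0.6956296509
Round to 4 dp: 0.6956

0.6956


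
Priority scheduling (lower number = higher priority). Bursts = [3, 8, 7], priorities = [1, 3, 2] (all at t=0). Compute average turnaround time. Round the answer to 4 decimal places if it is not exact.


Sort by priority (ascending = highest first):
Order: [(1, 3), (2, 7), (3, 8)]
Completion times:
  Priority 1, burst=3, C=3
  Priority 2, burst=7, C=10
  Priority 3, burst=8, C=18
Average turnaround = 31/3 = 10.3333

10.3333


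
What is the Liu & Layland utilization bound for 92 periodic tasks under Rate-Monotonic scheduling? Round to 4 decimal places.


Compute 2^(1/92) = 1.0075626620
Subtract 1: 1.0075626620 - 1 = 0.0075626620
Multiply by n: 92 * 0.0075626620 = 0.6957649040
Round to 4 dp: 0.6958

0.6958


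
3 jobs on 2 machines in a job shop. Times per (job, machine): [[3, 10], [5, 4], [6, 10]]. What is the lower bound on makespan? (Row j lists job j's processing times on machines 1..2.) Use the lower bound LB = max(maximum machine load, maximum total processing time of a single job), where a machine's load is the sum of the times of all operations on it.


Machine loads:
  Machine 1: 3 + 5 + 6 = 14
  Machine 2: 10 + 4 + 10 = 24
Max machine load = 24
Job totals:
  Job 1: 13
  Job 2: 9
  Job 3: 16
Max job total = 16
Lower bound = max(24, 16) = 24

24


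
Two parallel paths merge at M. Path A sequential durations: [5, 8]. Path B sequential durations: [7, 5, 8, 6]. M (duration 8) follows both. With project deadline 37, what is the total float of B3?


Forward pass: ES(B3) = sum of predecessors on chain B = 12
EF = ES + duration = 12 + 8 = 20
Backward pass: LF(M) = deadline = 37; LS(M) = 37 - 8 = 29
LF(B3) = LS(M) - sum(successors on chain B) = 29 - 6 = 23
LS = LF - duration = 23 - 8 = 15
Total float = LS - ES = 15 - 12 = 3

3


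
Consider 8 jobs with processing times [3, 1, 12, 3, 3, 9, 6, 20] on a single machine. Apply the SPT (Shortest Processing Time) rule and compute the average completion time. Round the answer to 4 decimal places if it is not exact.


Sort jobs by processing time (SPT order): [1, 3, 3, 3, 6, 9, 12, 20]
Compute completion times sequentially:
  Job 1: processing = 1, completes at 1
  Job 2: processing = 3, completes at 4
  Job 3: processing = 3, completes at 7
  Job 4: processing = 3, completes at 10
  Job 5: processing = 6, completes at 16
  Job 6: processing = 9, completes at 25
  Job 7: processing = 12, completes at 37
  Job 8: processing = 20, completes at 57
Sum of completion times = 157
Average completion time = 157/8 = 19.625

19.625


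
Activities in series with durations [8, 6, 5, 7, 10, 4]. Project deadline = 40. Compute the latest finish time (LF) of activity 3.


LF(activity 3) = deadline - sum of successor durations
Successors: activities 4 through 6 with durations [7, 10, 4]
Sum of successor durations = 21
LF = 40 - 21 = 19

19


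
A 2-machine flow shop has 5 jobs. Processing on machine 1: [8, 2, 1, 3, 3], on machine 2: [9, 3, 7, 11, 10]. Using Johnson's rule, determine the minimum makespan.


Apply Johnson's rule:
  Group 1 (a <= b): [(3, 1, 7), (2, 2, 3), (4, 3, 11), (5, 3, 10), (1, 8, 9)]
  Group 2 (a > b): []
Optimal job order: [3, 2, 4, 5, 1]
Schedule:
  Job 3: M1 done at 1, M2 done at 8
  Job 2: M1 done at 3, M2 done at 11
  Job 4: M1 done at 6, M2 done at 22
  Job 5: M1 done at 9, M2 done at 32
  Job 1: M1 done at 17, M2 done at 41
Makespan = 41

41


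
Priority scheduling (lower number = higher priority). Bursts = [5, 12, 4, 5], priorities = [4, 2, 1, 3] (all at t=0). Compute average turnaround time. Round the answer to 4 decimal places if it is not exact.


Sort by priority (ascending = highest first):
Order: [(1, 4), (2, 12), (3, 5), (4, 5)]
Completion times:
  Priority 1, burst=4, C=4
  Priority 2, burst=12, C=16
  Priority 3, burst=5, C=21
  Priority 4, burst=5, C=26
Average turnaround = 67/4 = 16.75

16.75


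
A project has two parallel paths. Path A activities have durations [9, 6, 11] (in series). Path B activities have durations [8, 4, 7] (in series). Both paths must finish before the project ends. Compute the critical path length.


Path A total = 9 + 6 + 11 = 26
Path B total = 8 + 4 + 7 = 19
Critical path = longest path = max(26, 19) = 26

26


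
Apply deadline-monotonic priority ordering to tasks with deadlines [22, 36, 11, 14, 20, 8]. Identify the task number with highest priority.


Sort tasks by relative deadline (ascending):
  Task 6: deadline = 8
  Task 3: deadline = 11
  Task 4: deadline = 14
  Task 5: deadline = 20
  Task 1: deadline = 22
  Task 2: deadline = 36
Priority order (highest first): [6, 3, 4, 5, 1, 2]
Highest priority task = 6

6


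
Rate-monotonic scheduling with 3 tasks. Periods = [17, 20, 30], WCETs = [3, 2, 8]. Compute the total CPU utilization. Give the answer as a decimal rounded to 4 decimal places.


Compute individual utilizations (exact fractions):
  Task 1: C/T = 3/17 (approx. 0.1765)
  Task 2: C/T = 2/20 = 1/10 (approx. 0.1)
  Task 3: C/T = 8/30 = 4/15 (approx. 0.2667)
Total utilization U = 3/17 + 1/10 + 4/15 = 277/510
Rounded to 4 decimal places: U = 0.5431
RM (Liu & Layland) bound for 3 tasks = 0.779763; compare with U = 277/510 (approx. 0.543137)
U <= bound, so schedulable by RM sufficient condition.

0.5431


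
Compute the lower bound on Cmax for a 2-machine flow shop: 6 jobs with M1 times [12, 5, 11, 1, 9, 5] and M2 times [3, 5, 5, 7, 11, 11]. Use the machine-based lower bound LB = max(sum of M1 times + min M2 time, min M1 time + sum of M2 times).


LB1 = sum(M1 times) + min(M2 times) = 43 + 3 = 46
LB2 = min(M1 times) + sum(M2 times) = 1 + 42 = 43
Lower bound = max(LB1, LB2) = max(46, 43) = 46

46
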